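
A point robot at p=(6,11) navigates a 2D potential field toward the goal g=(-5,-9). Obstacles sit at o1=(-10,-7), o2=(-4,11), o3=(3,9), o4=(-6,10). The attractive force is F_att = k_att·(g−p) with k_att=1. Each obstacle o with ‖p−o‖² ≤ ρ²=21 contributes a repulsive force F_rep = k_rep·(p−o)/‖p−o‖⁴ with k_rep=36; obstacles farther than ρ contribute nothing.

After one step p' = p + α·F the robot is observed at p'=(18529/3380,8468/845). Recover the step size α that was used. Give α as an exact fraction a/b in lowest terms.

F_att = 1·(g−p) = 1·(-11,-20) = (-11.0000,-20.0000)
o1: d²=580 > ρ²=21 → inactive
o2: d²=100 > ρ²=21 → inactive
o3: d²=13 ≤ ρ²=21; F_rep = 36·(3,2)/13² = (0.6391,0.4260)
o4: d²=145 > ρ²=21 → inactive
F = F_att + ΣF_rep = (-10.3609,-19.5740)
Δp = p'−p = (-0.5180,-0.9787); α = Δx/Fx = (-1751/3380) / (-1751/169) = 1/20
check: Δy/Fy = (-827/845) / (-3308/169) = 1/20 ✓

α = 1/20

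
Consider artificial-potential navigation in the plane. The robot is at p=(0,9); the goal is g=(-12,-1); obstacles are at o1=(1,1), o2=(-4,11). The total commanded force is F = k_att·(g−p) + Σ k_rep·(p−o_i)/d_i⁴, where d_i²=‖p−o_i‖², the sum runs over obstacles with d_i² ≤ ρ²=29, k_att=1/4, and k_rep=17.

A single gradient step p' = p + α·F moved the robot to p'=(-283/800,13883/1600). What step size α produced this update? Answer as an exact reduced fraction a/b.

α = 1/8

F_att = 1/4·(g−p) = 1/4·(-12,-10) = (-3.0000,-2.5000)
o1: d²=65 > ρ²=29 → inactive
o2: d²=20 ≤ ρ²=29; F_rep = 17·(4,-2)/20² = (0.1700,-0.0850)
F = F_att + ΣF_rep = (-2.8300,-2.5850)
Δp = p'−p = (-0.3538,-0.3231); α = Δx/Fx = (-283/800) / (-283/100) = 1/8
check: Δy/Fy = (-517/1600) / (-517/200) = 1/8 ✓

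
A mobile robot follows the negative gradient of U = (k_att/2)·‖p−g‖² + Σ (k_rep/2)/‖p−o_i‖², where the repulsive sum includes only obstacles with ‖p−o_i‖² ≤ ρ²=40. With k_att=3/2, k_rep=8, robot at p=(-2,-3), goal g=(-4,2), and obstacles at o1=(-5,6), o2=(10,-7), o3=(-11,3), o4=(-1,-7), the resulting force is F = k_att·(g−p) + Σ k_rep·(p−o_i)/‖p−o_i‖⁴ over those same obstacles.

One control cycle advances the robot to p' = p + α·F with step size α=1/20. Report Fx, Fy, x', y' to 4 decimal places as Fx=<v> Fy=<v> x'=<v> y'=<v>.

F_att = 3/2·(g−p) = 3/2·(-2,5) = (-3.0000,7.5000)
o1: d²=90 > ρ²=40 → inactive
o2: d²=160 > ρ²=40 → inactive
o3: d²=117 > ρ²=40 → inactive
o4: d²=17 ≤ ρ²=40; F_rep = 8·(-1,4)/17² = (-0.0277,0.1107)
F = F_att + ΣF_rep = (-3.0277,7.6107)
p' = p + 1/20·F = (-2.1514,-2.6195)

Fx=-3.0277 Fy=7.6107 x'=-2.1514 y'=-2.6195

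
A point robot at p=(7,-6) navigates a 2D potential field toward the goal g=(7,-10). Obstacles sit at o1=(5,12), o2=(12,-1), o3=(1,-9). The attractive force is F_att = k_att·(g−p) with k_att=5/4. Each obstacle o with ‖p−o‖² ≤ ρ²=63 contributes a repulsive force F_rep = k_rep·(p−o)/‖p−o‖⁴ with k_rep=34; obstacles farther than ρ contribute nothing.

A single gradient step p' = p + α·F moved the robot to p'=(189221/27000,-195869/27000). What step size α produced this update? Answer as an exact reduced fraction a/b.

α = 1/4

F_att = 5/4·(g−p) = 5/4·(0,-4) = (0.0000,-5.0000)
o1: d²=328 > ρ²=63 → inactive
o2: d²=50 ≤ ρ²=63; F_rep = 34·(-5,-5)/50² = (-0.0680,-0.0680)
o3: d²=45 ≤ ρ²=63; F_rep = 34·(6,3)/45² = (0.1007,0.0504)
F = F_att + ΣF_rep = (0.0327,-5.0176)
Δp = p'−p = (0.0082,-1.2544); α = Δx/Fx = (221/27000) / (221/6750) = 1/4
check: Δy/Fy = (-33869/27000) / (-33869/6750) = 1/4 ✓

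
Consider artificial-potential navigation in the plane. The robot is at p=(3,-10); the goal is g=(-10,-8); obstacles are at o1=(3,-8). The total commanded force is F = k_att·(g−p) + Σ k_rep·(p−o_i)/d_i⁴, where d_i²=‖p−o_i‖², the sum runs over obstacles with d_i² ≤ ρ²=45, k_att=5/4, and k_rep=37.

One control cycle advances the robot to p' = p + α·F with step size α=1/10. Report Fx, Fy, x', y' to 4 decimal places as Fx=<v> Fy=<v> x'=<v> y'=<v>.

Fx=-16.2500 Fy=-2.1250 x'=1.3750 y'=-10.2125

F_att = 5/4·(g−p) = 5/4·(-13,2) = (-16.2500,2.5000)
o1: d²=4 ≤ ρ²=45; F_rep = 37·(0,-2)/4² = (0.0000,-4.6250)
F = F_att + ΣF_rep = (-16.2500,-2.1250)
p' = p + 1/10·F = (1.3750,-10.2125)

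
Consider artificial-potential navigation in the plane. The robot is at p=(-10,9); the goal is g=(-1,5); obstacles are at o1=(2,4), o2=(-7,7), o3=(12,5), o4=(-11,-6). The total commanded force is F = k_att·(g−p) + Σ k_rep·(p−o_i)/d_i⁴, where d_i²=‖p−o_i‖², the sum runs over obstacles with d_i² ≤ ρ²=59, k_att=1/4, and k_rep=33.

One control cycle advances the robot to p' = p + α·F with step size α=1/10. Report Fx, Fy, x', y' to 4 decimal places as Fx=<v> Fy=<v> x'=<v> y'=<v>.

Fx=1.6642 Fy=-0.6095 x'=-9.8336 y'=8.9391

F_att = 1/4·(g−p) = 1/4·(9,-4) = (2.2500,-1.0000)
o1: d²=169 > ρ²=59 → inactive
o2: d²=13 ≤ ρ²=59; F_rep = 33·(-3,2)/13² = (-0.5858,0.3905)
o3: d²=500 > ρ²=59 → inactive
o4: d²=226 > ρ²=59 → inactive
F = F_att + ΣF_rep = (1.6642,-0.6095)
p' = p + 1/10·F = (-9.8336,8.9391)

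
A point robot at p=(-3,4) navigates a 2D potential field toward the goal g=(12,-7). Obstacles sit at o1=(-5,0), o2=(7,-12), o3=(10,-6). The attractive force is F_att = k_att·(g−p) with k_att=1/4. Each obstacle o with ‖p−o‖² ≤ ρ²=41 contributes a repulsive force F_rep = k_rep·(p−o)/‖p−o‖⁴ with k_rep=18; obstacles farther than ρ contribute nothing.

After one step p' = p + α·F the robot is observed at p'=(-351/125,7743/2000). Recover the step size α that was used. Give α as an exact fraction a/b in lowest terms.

F_att = 1/4·(g−p) = 1/4·(15,-11) = (3.7500,-2.7500)
o1: d²=20 ≤ ρ²=41; F_rep = 18·(2,4)/20² = (0.0900,0.1800)
o2: d²=356 > ρ²=41 → inactive
o3: d²=269 > ρ²=41 → inactive
F = F_att + ΣF_rep = (3.8400,-2.5700)
Δp = p'−p = (0.1920,-0.1285); α = Δx/Fx = (24/125) / (96/25) = 1/20
check: Δy/Fy = (-257/2000) / (-257/100) = 1/20 ✓

α = 1/20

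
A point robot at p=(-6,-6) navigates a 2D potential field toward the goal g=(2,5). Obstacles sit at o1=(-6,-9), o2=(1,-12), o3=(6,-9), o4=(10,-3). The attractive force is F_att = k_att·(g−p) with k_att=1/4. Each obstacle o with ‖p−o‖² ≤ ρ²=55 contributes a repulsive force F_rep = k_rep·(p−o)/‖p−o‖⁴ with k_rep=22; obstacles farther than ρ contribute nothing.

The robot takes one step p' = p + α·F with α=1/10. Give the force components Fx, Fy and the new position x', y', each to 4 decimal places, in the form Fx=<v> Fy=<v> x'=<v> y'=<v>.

F_att = 1/4·(g−p) = 1/4·(8,11) = (2.0000,2.7500)
o1: d²=9 ≤ ρ²=55; F_rep = 22·(0,3)/9² = (0.0000,0.8148)
o2: d²=85 > ρ²=55 → inactive
o3: d²=153 > ρ²=55 → inactive
o4: d²=265 > ρ²=55 → inactive
F = F_att + ΣF_rep = (2.0000,3.5648)
p' = p + 1/10·F = (-5.8000,-5.6435)

Fx=2.0000 Fy=3.5648 x'=-5.8000 y'=-5.6435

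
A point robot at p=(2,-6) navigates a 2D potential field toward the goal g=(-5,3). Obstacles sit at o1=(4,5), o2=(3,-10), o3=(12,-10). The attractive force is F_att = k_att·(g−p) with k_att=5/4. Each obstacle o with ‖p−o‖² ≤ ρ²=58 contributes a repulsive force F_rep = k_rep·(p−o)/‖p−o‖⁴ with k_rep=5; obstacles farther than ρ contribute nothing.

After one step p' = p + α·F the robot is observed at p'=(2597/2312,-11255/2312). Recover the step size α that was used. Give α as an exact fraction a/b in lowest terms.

α = 1/10

F_att = 5/4·(g−p) = 5/4·(-7,9) = (-8.7500,11.2500)
o1: d²=125 > ρ²=58 → inactive
o2: d²=17 ≤ ρ²=58; F_rep = 5·(-1,4)/17² = (-0.0173,0.0692)
o3: d²=116 > ρ²=58 → inactive
F = F_att + ΣF_rep = (-8.7673,11.3192)
Δp = p'−p = (-0.8767,1.1319); α = Δx/Fx = (-2027/2312) / (-10135/1156) = 1/10
check: Δy/Fy = (2617/2312) / (13085/1156) = 1/10 ✓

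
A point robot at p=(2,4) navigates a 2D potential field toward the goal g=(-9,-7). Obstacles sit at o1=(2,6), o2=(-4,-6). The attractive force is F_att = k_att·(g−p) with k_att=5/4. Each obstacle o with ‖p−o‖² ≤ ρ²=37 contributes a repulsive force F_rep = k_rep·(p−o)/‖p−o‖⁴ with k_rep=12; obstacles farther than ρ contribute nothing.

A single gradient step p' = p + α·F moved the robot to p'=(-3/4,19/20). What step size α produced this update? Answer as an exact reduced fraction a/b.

F_att = 5/4·(g−p) = 5/4·(-11,-11) = (-13.7500,-13.7500)
o1: d²=4 ≤ ρ²=37; F_rep = 12·(0,-2)/4² = (0.0000,-1.5000)
o2: d²=136 > ρ²=37 → inactive
F = F_att + ΣF_rep = (-13.7500,-15.2500)
Δp = p'−p = (-2.7500,-3.0500); α = Δx/Fx = (-11/4) / (-55/4) = 1/5
check: Δy/Fy = (-61/20) / (-61/4) = 1/5 ✓

α = 1/5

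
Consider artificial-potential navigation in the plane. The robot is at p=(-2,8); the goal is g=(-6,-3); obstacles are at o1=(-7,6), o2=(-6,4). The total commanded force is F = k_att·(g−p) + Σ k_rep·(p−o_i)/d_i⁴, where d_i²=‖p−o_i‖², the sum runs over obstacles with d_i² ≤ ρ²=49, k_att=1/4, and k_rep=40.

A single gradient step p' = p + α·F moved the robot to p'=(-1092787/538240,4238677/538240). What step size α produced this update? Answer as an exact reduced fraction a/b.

α = 1/20

F_att = 1/4·(g−p) = 1/4·(-4,-11) = (-1.0000,-2.7500)
o1: d²=29 ≤ ρ²=49; F_rep = 40·(5,2)/29² = (0.2378,0.0951)
o2: d²=32 ≤ ρ²=49; F_rep = 40·(4,4)/32² = (0.1562,0.1562)
F = F_att + ΣF_rep = (-0.6059,-2.4986)
Δp = p'−p = (-0.0303,-0.1249); α = Δx/Fx = (-16307/538240) / (-16307/26912) = 1/20
check: Δy/Fy = (-67243/538240) / (-67243/26912) = 1/20 ✓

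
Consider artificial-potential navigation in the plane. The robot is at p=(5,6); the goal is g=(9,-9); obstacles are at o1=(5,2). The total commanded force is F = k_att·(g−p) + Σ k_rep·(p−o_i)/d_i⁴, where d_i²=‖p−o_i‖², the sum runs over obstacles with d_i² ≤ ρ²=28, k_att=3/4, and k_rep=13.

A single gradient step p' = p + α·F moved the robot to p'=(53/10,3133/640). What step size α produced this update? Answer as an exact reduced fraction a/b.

α = 1/10

F_att = 3/4·(g−p) = 3/4·(4,-15) = (3.0000,-11.2500)
o1: d²=16 ≤ ρ²=28; F_rep = 13·(0,4)/16² = (0.0000,0.2031)
F = F_att + ΣF_rep = (3.0000,-11.0469)
Δp = p'−p = (0.3000,-1.1047); α = Δx/Fx = (3/10) / (3) = 1/10
check: Δy/Fy = (-707/640) / (-707/64) = 1/10 ✓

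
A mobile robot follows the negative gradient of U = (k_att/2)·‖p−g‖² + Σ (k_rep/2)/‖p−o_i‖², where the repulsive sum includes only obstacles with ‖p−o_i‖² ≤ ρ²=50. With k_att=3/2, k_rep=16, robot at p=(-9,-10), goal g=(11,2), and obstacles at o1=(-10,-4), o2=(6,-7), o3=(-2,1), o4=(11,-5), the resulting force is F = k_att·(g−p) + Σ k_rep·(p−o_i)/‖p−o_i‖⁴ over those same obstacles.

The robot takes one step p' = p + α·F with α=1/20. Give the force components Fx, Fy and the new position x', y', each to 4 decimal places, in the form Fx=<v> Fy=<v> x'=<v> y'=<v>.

Fx=30.0117 Fy=17.9299 x'=-7.4994 y'=-9.1035

F_att = 3/2·(g−p) = 3/2·(20,12) = (30.0000,18.0000)
o1: d²=37 ≤ ρ²=50; F_rep = 16·(1,-6)/37² = (0.0117,-0.0701)
o2: d²=234 > ρ²=50 → inactive
o3: d²=170 > ρ²=50 → inactive
o4: d²=425 > ρ²=50 → inactive
F = F_att + ΣF_rep = (30.0117,17.9299)
p' = p + 1/20·F = (-7.4994,-9.1035)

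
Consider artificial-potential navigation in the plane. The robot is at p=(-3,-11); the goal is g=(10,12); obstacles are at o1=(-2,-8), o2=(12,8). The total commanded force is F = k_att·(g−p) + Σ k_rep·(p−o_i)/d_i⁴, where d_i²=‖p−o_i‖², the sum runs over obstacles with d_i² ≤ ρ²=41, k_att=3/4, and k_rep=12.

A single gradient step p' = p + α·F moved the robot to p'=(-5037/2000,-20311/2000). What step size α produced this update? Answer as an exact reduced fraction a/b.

F_att = 3/4·(g−p) = 3/4·(13,23) = (9.7500,17.2500)
o1: d²=10 ≤ ρ²=41; F_rep = 12·(-1,-3)/10² = (-0.1200,-0.3600)
o2: d²=586 > ρ²=41 → inactive
F = F_att + ΣF_rep = (9.6300,16.8900)
Δp = p'−p = (0.4815,0.8445); α = Δx/Fx = (963/2000) / (963/100) = 1/20
check: Δy/Fy = (1689/2000) / (1689/100) = 1/20 ✓

α = 1/20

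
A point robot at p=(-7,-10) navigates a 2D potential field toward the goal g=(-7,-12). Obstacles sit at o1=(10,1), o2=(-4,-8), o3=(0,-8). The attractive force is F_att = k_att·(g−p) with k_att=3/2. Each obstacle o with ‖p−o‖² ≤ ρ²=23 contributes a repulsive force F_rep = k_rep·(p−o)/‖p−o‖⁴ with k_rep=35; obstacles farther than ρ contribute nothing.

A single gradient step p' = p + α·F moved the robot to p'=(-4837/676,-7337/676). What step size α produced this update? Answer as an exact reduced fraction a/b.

F_att = 3/2·(g−p) = 3/2·(0,-2) = (0.0000,-3.0000)
o1: d²=410 > ρ²=23 → inactive
o2: d²=13 ≤ ρ²=23; F_rep = 35·(-3,-2)/13² = (-0.6213,-0.4142)
o3: d²=53 > ρ²=23 → inactive
F = F_att + ΣF_rep = (-0.6213,-3.4142)
Δp = p'−p = (-0.1553,-0.8536); α = Δx/Fx = (-105/676) / (-105/169) = 1/4
check: Δy/Fy = (-577/676) / (-577/169) = 1/4 ✓

α = 1/4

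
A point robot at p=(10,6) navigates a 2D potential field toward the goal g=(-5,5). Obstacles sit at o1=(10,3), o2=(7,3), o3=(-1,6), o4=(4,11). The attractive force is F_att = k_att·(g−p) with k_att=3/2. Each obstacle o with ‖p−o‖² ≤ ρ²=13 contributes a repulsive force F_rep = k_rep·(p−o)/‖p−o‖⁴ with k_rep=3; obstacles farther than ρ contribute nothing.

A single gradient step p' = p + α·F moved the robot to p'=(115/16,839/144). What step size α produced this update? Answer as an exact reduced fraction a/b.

F_att = 3/2·(g−p) = 3/2·(-15,-1) = (-22.5000,-1.5000)
o1: d²=9 ≤ ρ²=13; F_rep = 3·(0,3)/9² = (0.0000,0.1111)
o2: d²=18 > ρ²=13 → inactive
o3: d²=121 > ρ²=13 → inactive
o4: d²=61 > ρ²=13 → inactive
F = F_att + ΣF_rep = (-22.5000,-1.3889)
Δp = p'−p = (-2.8125,-0.1736); α = Δx/Fx = (-45/16) / (-45/2) = 1/8
check: Δy/Fy = (-25/144) / (-25/18) = 1/8 ✓

α = 1/8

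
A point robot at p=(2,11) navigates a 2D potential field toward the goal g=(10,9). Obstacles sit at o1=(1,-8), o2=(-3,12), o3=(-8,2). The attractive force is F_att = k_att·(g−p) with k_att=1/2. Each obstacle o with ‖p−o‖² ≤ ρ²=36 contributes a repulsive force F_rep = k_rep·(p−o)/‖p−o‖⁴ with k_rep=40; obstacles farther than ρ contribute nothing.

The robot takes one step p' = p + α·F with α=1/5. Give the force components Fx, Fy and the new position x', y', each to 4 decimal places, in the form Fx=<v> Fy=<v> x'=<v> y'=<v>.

Fx=4.2959 Fy=-1.0592 x'=2.8592 y'=10.7882

F_att = 1/2·(g−p) = 1/2·(8,-2) = (4.0000,-1.0000)
o1: d²=362 > ρ²=36 → inactive
o2: d²=26 ≤ ρ²=36; F_rep = 40·(5,-1)/26² = (0.2959,-0.0592)
o3: d²=181 > ρ²=36 → inactive
F = F_att + ΣF_rep = (4.2959,-1.0592)
p' = p + 1/5·F = (2.8592,10.7882)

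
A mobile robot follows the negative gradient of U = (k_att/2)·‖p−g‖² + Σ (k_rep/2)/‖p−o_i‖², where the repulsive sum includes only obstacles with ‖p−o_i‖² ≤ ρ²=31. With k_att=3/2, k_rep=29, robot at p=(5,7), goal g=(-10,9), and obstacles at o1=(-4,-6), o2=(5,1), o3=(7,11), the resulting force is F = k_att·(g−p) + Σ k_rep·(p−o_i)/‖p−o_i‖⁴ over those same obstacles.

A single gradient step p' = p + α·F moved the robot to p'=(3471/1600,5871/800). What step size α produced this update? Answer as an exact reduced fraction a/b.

α = 1/8

F_att = 3/2·(g−p) = 3/2·(-15,2) = (-22.5000,3.0000)
o1: d²=250 > ρ²=31 → inactive
o2: d²=36 > ρ²=31 → inactive
o3: d²=20 ≤ ρ²=31; F_rep = 29·(-2,-4)/20² = (-0.1450,-0.2900)
F = F_att + ΣF_rep = (-22.6450,2.7100)
Δp = p'−p = (-2.8306,0.3387); α = Δx/Fx = (-4529/1600) / (-4529/200) = 1/8
check: Δy/Fy = (271/800) / (271/100) = 1/8 ✓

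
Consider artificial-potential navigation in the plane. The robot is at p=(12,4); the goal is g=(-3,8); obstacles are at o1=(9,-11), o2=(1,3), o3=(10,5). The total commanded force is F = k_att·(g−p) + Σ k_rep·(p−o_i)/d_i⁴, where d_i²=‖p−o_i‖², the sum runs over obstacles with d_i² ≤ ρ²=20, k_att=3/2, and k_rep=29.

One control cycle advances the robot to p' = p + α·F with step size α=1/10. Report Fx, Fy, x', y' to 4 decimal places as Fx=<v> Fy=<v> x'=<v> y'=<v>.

F_att = 3/2·(g−p) = 3/2·(-15,4) = (-22.5000,6.0000)
o1: d²=234 > ρ²=20 → inactive
o2: d²=122 > ρ²=20 → inactive
o3: d²=5 ≤ ρ²=20; F_rep = 29·(2,-1)/5² = (2.3200,-1.1600)
F = F_att + ΣF_rep = (-20.1800,4.8400)
p' = p + 1/10·F = (9.9820,4.4840)

Fx=-20.1800 Fy=4.8400 x'=9.9820 y'=4.4840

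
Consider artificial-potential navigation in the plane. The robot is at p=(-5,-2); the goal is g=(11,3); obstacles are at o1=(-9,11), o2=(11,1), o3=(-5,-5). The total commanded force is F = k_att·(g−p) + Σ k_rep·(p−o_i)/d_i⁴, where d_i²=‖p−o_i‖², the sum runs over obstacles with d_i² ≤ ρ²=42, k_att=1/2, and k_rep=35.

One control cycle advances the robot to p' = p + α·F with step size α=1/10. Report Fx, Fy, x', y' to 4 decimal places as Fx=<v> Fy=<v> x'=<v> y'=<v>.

Fx=8.0000 Fy=3.7963 x'=-4.2000 y'=-1.6204

F_att = 1/2·(g−p) = 1/2·(16,5) = (8.0000,2.5000)
o1: d²=185 > ρ²=42 → inactive
o2: d²=265 > ρ²=42 → inactive
o3: d²=9 ≤ ρ²=42; F_rep = 35·(0,3)/9² = (0.0000,1.2963)
F = F_att + ΣF_rep = (8.0000,3.7963)
p' = p + 1/10·F = (-4.2000,-1.6204)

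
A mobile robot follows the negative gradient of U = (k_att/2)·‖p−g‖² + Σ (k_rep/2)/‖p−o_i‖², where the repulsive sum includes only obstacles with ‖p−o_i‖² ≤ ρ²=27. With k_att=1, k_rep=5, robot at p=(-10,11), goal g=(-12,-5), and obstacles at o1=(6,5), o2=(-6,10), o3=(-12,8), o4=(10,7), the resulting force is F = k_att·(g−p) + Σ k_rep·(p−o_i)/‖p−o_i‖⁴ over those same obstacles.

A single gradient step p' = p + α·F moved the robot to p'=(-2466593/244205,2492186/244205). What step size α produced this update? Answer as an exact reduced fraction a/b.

α = 1/20

F_att = 1·(g−p) = 1·(-2,-16) = (-2.0000,-16.0000)
o1: d²=292 > ρ²=27 → inactive
o2: d²=17 ≤ ρ²=27; F_rep = 5·(-4,1)/17² = (-0.0692,0.0173)
o3: d²=13 ≤ ρ²=27; F_rep = 5·(2,3)/13² = (0.0592,0.0888)
o4: d²=416 > ρ²=27 → inactive
F = F_att + ΣF_rep = (-2.0100,-15.8939)
Δp = p'−p = (-0.1005,-0.7947); α = Δx/Fx = (-24543/244205) / (-98172/48841) = 1/20
check: Δy/Fy = (-194069/244205) / (-776276/48841) = 1/20 ✓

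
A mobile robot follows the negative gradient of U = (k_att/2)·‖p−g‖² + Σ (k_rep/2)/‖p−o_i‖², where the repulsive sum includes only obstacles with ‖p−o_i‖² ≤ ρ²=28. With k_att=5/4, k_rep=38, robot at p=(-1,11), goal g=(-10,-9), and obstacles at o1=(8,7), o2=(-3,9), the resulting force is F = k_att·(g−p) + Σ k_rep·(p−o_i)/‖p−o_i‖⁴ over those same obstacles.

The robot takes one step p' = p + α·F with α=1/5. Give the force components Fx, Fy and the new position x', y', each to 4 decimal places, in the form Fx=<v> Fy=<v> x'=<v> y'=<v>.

F_att = 5/4·(g−p) = 5/4·(-9,-20) = (-11.2500,-25.0000)
o1: d²=97 > ρ²=28 → inactive
o2: d²=8 ≤ ρ²=28; F_rep = 38·(2,2)/8² = (1.1875,1.1875)
F = F_att + ΣF_rep = (-10.0625,-23.8125)
p' = p + 1/5·F = (-3.0125,6.2375)

Fx=-10.0625 Fy=-23.8125 x'=-3.0125 y'=6.2375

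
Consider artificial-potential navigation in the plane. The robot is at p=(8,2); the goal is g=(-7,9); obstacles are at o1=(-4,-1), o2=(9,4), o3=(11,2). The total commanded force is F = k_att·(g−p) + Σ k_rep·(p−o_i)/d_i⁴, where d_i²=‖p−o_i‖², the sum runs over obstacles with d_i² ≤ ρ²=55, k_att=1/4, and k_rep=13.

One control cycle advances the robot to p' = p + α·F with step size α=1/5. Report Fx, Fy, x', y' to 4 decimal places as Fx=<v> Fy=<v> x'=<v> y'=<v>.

F_att = 1/4·(g−p) = 1/4·(-15,7) = (-3.7500,1.7500)
o1: d²=153 > ρ²=55 → inactive
o2: d²=5 ≤ ρ²=55; F_rep = 13·(-1,-2)/5² = (-0.5200,-1.0400)
o3: d²=9 ≤ ρ²=55; F_rep = 13·(-3,0)/9² = (-0.4815,0.0000)
F = F_att + ΣF_rep = (-4.7515,0.7100)
p' = p + 1/5·F = (7.0497,2.1420)

Fx=-4.7515 Fy=0.7100 x'=7.0497 y'=2.1420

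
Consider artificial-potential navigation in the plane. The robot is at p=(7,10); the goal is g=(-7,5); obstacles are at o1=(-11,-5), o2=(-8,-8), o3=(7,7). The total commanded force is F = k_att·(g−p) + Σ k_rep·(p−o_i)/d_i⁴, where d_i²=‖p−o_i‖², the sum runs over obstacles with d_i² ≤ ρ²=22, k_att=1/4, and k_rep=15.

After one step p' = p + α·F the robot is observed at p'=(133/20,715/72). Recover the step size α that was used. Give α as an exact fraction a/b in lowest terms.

F_att = 1/4·(g−p) = 1/4·(-14,-5) = (-3.5000,-1.2500)
o1: d²=549 > ρ²=22 → inactive
o2: d²=549 > ρ²=22 → inactive
o3: d²=9 ≤ ρ²=22; F_rep = 15·(0,3)/9² = (0.0000,0.5556)
F = F_att + ΣF_rep = (-3.5000,-0.6944)
Δp = p'−p = (-0.3500,-0.0694); α = Δx/Fx = (-7/20) / (-7/2) = 1/10
check: Δy/Fy = (-5/72) / (-25/36) = 1/10 ✓

α = 1/10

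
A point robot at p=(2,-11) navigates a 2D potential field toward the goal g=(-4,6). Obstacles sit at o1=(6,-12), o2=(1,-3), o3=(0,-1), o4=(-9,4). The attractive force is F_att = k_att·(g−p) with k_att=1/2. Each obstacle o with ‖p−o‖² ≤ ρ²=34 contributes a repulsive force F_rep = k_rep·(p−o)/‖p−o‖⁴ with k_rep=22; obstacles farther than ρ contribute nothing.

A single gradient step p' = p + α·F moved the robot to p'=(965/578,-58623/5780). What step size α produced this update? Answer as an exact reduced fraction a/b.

F_att = 1/2·(g−p) = 1/2·(-6,17) = (-3.0000,8.5000)
o1: d²=17 ≤ ρ²=34; F_rep = 22·(-4,1)/17² = (-0.3045,0.0761)
o2: d²=65 > ρ²=34 → inactive
o3: d²=104 > ρ²=34 → inactive
o4: d²=346 > ρ²=34 → inactive
F = F_att + ΣF_rep = (-3.3045,8.5761)
Δp = p'−p = (-0.3304,0.8576); α = Δx/Fx = (-191/578) / (-955/289) = 1/10
check: Δy/Fy = (4957/5780) / (4957/578) = 1/10 ✓

α = 1/10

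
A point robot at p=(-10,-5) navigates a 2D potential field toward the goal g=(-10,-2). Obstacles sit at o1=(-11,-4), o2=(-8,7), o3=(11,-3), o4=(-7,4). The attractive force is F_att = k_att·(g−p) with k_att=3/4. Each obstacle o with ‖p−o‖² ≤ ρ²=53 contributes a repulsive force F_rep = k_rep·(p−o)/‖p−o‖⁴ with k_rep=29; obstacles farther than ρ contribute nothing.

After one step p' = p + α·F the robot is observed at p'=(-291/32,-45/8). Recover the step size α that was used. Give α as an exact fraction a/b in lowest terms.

F_att = 3/4·(g−p) = 3/4·(0,3) = (0.0000,2.2500)
o1: d²=2 ≤ ρ²=53; F_rep = 29·(1,-1)/2² = (7.2500,-7.2500)
o2: d²=148 > ρ²=53 → inactive
o3: d²=445 > ρ²=53 → inactive
o4: d²=90 > ρ²=53 → inactive
F = F_att + ΣF_rep = (7.2500,-5.0000)
Δp = p'−p = (0.9062,-0.6250); α = Δx/Fx = (29/32) / (29/4) = 1/8
check: Δy/Fy = (-5/8) / (-5) = 1/8 ✓

α = 1/8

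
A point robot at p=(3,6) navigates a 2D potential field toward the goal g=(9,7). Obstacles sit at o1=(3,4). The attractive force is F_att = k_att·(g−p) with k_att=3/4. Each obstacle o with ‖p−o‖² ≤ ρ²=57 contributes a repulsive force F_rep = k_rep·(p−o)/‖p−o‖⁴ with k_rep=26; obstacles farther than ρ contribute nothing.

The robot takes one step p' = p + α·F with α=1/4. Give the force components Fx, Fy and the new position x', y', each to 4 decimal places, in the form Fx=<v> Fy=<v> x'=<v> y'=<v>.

F_att = 3/4·(g−p) = 3/4·(6,1) = (4.5000,0.7500)
o1: d²=4 ≤ ρ²=57; F_rep = 26·(0,2)/4² = (0.0000,3.2500)
F = F_att + ΣF_rep = (4.5000,4.0000)
p' = p + 1/4·F = (4.1250,7.0000)

Fx=4.5000 Fy=4.0000 x'=4.1250 y'=7.0000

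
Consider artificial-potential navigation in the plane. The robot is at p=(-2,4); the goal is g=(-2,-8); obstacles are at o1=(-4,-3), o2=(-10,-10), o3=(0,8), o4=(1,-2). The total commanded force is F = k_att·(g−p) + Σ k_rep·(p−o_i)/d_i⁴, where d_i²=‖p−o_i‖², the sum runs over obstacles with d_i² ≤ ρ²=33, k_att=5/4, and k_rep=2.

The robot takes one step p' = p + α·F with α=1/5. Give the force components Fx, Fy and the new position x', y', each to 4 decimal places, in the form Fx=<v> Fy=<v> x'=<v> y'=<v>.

Fx=-0.0100 Fy=-15.0200 x'=-2.0020 y'=0.9960

F_att = 5/4·(g−p) = 5/4·(0,-12) = (0.0000,-15.0000)
o1: d²=53 > ρ²=33 → inactive
o2: d²=260 > ρ²=33 → inactive
o3: d²=20 ≤ ρ²=33; F_rep = 2·(-2,-4)/20² = (-0.0100,-0.0200)
o4: d²=45 > ρ²=33 → inactive
F = F_att + ΣF_rep = (-0.0100,-15.0200)
p' = p + 1/5·F = (-2.0020,0.9960)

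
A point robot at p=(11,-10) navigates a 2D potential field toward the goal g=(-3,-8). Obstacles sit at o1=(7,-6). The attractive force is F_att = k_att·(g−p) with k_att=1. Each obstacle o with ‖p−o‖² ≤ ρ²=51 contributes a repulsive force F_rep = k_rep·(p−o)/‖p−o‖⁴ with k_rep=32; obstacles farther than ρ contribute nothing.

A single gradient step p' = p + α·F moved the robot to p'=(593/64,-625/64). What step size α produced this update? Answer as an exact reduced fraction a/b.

α = 1/8

F_att = 1·(g−p) = 1·(-14,2) = (-14.0000,2.0000)
o1: d²=32 ≤ ρ²=51; F_rep = 32·(4,-4)/32² = (0.1250,-0.1250)
F = F_att + ΣF_rep = (-13.8750,1.8750)
Δp = p'−p = (-1.7344,0.2344); α = Δx/Fx = (-111/64) / (-111/8) = 1/8
check: Δy/Fy = (15/64) / (15/8) = 1/8 ✓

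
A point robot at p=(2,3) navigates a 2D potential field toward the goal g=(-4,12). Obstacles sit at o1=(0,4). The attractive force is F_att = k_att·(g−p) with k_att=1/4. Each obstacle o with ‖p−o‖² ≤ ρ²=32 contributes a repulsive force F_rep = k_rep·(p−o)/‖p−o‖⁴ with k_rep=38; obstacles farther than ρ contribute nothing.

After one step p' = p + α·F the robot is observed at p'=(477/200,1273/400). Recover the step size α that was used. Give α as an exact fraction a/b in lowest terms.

α = 1/4

F_att = 1/4·(g−p) = 1/4·(-6,9) = (-1.5000,2.2500)
o1: d²=5 ≤ ρ²=32; F_rep = 38·(2,-1)/5² = (3.0400,-1.5200)
F = F_att + ΣF_rep = (1.5400,0.7300)
Δp = p'−p = (0.3850,0.1825); α = Δx/Fx = (77/200) / (77/50) = 1/4
check: Δy/Fy = (73/400) / (73/100) = 1/4 ✓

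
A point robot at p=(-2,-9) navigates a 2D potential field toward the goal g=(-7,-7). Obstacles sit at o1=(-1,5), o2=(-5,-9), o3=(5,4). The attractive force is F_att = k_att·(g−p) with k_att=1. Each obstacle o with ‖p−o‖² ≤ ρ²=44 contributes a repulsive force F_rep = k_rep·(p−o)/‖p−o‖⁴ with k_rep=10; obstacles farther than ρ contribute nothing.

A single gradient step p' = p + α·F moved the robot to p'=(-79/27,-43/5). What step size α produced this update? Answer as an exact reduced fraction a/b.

α = 1/5

F_att = 1·(g−p) = 1·(-5,2) = (-5.0000,2.0000)
o1: d²=197 > ρ²=44 → inactive
o2: d²=9 ≤ ρ²=44; F_rep = 10·(3,0)/9² = (0.3704,0.0000)
o3: d²=218 > ρ²=44 → inactive
F = F_att + ΣF_rep = (-4.6296,2.0000)
Δp = p'−p = (-0.9259,0.4000); α = Δx/Fx = (-25/27) / (-125/27) = 1/5
check: Δy/Fy = (2/5) / (2) = 1/5 ✓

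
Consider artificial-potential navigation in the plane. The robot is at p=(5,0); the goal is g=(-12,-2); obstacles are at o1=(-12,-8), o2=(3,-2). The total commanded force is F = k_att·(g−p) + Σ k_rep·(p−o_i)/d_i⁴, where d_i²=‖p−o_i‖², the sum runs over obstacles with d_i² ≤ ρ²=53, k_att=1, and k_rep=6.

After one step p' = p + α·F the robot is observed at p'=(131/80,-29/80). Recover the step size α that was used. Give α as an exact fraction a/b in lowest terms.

α = 1/5

F_att = 1·(g−p) = 1·(-17,-2) = (-17.0000,-2.0000)
o1: d²=353 > ρ²=53 → inactive
o2: d²=8 ≤ ρ²=53; F_rep = 6·(2,2)/8² = (0.1875,0.1875)
F = F_att + ΣF_rep = (-16.8125,-1.8125)
Δp = p'−p = (-3.3625,-0.3625); α = Δx/Fx = (-269/80) / (-269/16) = 1/5
check: Δy/Fy = (-29/80) / (-29/16) = 1/5 ✓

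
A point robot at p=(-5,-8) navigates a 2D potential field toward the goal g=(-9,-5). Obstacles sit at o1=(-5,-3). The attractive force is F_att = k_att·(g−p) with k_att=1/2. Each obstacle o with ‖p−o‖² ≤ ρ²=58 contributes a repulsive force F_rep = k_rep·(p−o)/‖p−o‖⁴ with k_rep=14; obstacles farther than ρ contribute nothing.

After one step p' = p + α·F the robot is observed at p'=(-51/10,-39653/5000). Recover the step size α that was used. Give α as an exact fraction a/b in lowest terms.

α = 1/20

F_att = 1/2·(g−p) = 1/2·(-4,3) = (-2.0000,1.5000)
o1: d²=25 ≤ ρ²=58; F_rep = 14·(0,-5)/25² = (0.0000,-0.1120)
F = F_att + ΣF_rep = (-2.0000,1.3880)
Δp = p'−p = (-0.1000,0.0694); α = Δx/Fx = (-1/10) / (-2) = 1/20
check: Δy/Fy = (347/5000) / (347/250) = 1/20 ✓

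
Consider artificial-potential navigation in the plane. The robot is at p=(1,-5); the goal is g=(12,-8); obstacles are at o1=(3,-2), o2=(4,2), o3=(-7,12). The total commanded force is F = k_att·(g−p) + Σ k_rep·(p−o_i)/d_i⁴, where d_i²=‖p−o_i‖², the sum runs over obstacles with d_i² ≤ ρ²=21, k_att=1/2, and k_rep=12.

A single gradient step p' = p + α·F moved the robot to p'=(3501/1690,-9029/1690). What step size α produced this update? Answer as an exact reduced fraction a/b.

F_att = 1/2·(g−p) = 1/2·(11,-3) = (5.5000,-1.5000)
o1: d²=13 ≤ ρ²=21; F_rep = 12·(-2,-3)/13² = (-0.1420,-0.2130)
o2: d²=58 > ρ²=21 → inactive
o3: d²=353 > ρ²=21 → inactive
F = F_att + ΣF_rep = (5.3580,-1.7130)
Δp = p'−p = (1.0716,-0.3426); α = Δx/Fx = (1811/1690) / (1811/338) = 1/5
check: Δy/Fy = (-579/1690) / (-579/338) = 1/5 ✓

α = 1/5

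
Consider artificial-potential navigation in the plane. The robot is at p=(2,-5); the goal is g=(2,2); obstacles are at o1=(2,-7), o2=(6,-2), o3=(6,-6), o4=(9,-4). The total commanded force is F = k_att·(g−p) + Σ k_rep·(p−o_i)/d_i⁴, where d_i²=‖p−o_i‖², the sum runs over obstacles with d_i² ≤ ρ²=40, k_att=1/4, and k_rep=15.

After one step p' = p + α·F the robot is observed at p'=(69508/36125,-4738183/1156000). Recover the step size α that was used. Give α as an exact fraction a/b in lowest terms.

α = 1/4

F_att = 1/4·(g−p) = 1/4·(0,7) = (0.0000,1.7500)
o1: d²=4 ≤ ρ²=40; F_rep = 15·(0,2)/4² = (0.0000,1.8750)
o2: d²=25 ≤ ρ²=40; F_rep = 15·(-4,-3)/25² = (-0.0960,-0.0720)
o3: d²=17 ≤ ρ²=40; F_rep = 15·(-4,1)/17² = (-0.2076,0.0519)
o4: d²=50 > ρ²=40 → inactive
F = F_att + ΣF_rep = (-0.3036,3.6049)
Δp = p'−p = (-0.0759,0.9012); α = Δx/Fx = (-2742/36125) / (-10968/36125) = 1/4
check: Δy/Fy = (1041817/1156000) / (1041817/289000) = 1/4 ✓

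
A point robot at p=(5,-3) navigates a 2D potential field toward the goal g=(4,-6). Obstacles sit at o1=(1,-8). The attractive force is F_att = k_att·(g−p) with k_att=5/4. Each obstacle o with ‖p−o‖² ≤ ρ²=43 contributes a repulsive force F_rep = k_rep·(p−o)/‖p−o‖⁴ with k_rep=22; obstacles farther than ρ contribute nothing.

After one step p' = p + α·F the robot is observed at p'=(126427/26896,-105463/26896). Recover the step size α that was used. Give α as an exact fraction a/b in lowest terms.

α = 1/4

F_att = 5/4·(g−p) = 5/4·(-1,-3) = (-1.2500,-3.7500)
o1: d²=41 ≤ ρ²=43; F_rep = 22·(4,5)/41² = (0.0523,0.0654)
F = F_att + ΣF_rep = (-1.1977,-3.6846)
Δp = p'−p = (-0.2994,-0.9211); α = Δx/Fx = (-8053/26896) / (-8053/6724) = 1/4
check: Δy/Fy = (-24775/26896) / (-24775/6724) = 1/4 ✓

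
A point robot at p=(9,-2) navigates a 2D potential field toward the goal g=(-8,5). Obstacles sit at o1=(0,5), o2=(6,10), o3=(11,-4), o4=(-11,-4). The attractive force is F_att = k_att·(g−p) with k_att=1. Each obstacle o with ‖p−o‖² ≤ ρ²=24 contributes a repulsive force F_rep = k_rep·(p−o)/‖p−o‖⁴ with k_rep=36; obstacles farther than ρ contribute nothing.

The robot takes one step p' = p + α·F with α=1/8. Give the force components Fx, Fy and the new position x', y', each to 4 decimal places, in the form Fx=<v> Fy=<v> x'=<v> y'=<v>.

Fx=-18.1250 Fy=8.1250 x'=6.7344 y'=-0.9844

F_att = 1·(g−p) = 1·(-17,7) = (-17.0000,7.0000)
o1: d²=130 > ρ²=24 → inactive
o2: d²=153 > ρ²=24 → inactive
o3: d²=8 ≤ ρ²=24; F_rep = 36·(-2,2)/8² = (-1.1250,1.1250)
o4: d²=404 > ρ²=24 → inactive
F = F_att + ΣF_rep = (-18.1250,8.1250)
p' = p + 1/8·F = (6.7344,-0.9844)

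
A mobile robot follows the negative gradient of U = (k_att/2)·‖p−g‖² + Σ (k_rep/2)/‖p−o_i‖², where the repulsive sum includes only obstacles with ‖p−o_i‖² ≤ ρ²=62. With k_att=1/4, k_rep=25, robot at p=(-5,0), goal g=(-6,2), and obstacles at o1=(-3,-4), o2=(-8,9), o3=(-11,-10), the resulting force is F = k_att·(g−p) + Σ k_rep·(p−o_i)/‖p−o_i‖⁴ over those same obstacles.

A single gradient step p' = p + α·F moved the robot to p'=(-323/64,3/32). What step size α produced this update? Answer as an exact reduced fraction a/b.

F_att = 1/4·(g−p) = 1/4·(-1,2) = (-0.2500,0.5000)
o1: d²=20 ≤ ρ²=62; F_rep = 25·(-2,4)/20² = (-0.1250,0.2500)
o2: d²=90 > ρ²=62 → inactive
o3: d²=136 > ρ²=62 → inactive
F = F_att + ΣF_rep = (-0.3750,0.7500)
Δp = p'−p = (-0.0469,0.0938); α = Δx/Fx = (-3/64) / (-3/8) = 1/8
check: Δy/Fy = (3/32) / (3/4) = 1/8 ✓

α = 1/8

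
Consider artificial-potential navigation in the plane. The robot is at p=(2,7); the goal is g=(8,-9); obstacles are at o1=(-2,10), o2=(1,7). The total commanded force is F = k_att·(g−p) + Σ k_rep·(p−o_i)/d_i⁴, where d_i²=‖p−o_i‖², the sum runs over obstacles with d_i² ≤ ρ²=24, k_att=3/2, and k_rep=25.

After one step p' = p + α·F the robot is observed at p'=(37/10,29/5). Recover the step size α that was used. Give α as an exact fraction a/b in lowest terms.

α = 1/20

F_att = 3/2·(g−p) = 3/2·(6,-16) = (9.0000,-24.0000)
o1: d²=25 > ρ²=24 → inactive
o2: d²=1 ≤ ρ²=24; F_rep = 25·(1,0)/1² = (25.0000,0.0000)
F = F_att + ΣF_rep = (34.0000,-24.0000)
Δp = p'−p = (1.7000,-1.2000); α = Δx/Fx = (17/10) / (34) = 1/20
check: Δy/Fy = (-6/5) / (-24) = 1/20 ✓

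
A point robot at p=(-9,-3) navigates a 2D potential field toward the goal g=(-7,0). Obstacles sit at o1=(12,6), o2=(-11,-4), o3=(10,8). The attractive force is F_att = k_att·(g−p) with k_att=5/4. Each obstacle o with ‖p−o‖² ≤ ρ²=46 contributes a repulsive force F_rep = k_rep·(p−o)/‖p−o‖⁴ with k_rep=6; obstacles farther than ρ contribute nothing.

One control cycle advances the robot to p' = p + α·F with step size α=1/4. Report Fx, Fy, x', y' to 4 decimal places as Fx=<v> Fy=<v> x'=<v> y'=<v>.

Fx=2.9800 Fy=3.9900 x'=-8.2550 y'=-2.0025

F_att = 5/4·(g−p) = 5/4·(2,3) = (2.5000,3.7500)
o1: d²=522 > ρ²=46 → inactive
o2: d²=5 ≤ ρ²=46; F_rep = 6·(2,1)/5² = (0.4800,0.2400)
o3: d²=482 > ρ²=46 → inactive
F = F_att + ΣF_rep = (2.9800,3.9900)
p' = p + 1/4·F = (-8.2550,-2.0025)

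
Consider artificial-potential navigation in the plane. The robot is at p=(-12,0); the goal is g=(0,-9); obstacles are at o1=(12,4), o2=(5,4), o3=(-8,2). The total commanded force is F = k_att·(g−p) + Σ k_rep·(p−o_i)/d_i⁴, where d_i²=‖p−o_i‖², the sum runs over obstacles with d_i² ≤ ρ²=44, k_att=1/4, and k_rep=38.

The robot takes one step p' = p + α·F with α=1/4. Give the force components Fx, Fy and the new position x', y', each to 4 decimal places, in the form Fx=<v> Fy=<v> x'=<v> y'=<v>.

Fx=2.6200 Fy=-2.4400 x'=-11.3450 y'=-0.6100

F_att = 1/4·(g−p) = 1/4·(12,-9) = (3.0000,-2.2500)
o1: d²=592 > ρ²=44 → inactive
o2: d²=305 > ρ²=44 → inactive
o3: d²=20 ≤ ρ²=44; F_rep = 38·(-4,-2)/20² = (-0.3800,-0.1900)
F = F_att + ΣF_rep = (2.6200,-2.4400)
p' = p + 1/4·F = (-11.3450,-0.6100)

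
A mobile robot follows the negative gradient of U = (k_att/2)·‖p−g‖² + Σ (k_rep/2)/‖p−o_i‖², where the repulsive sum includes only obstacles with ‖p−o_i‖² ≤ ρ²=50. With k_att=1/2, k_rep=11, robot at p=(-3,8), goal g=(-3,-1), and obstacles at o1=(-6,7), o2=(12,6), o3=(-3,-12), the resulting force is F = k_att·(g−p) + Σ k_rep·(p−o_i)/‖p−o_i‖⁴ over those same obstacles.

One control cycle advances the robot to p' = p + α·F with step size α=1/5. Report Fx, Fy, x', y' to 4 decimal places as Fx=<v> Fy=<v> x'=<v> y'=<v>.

Fx=0.3300 Fy=-4.3900 x'=-2.9340 y'=7.1220

F_att = 1/2·(g−p) = 1/2·(0,-9) = (0.0000,-4.5000)
o1: d²=10 ≤ ρ²=50; F_rep = 11·(3,1)/10² = (0.3300,0.1100)
o2: d²=229 > ρ²=50 → inactive
o3: d²=400 > ρ²=50 → inactive
F = F_att + ΣF_rep = (0.3300,-4.3900)
p' = p + 1/5·F = (-2.9340,7.1220)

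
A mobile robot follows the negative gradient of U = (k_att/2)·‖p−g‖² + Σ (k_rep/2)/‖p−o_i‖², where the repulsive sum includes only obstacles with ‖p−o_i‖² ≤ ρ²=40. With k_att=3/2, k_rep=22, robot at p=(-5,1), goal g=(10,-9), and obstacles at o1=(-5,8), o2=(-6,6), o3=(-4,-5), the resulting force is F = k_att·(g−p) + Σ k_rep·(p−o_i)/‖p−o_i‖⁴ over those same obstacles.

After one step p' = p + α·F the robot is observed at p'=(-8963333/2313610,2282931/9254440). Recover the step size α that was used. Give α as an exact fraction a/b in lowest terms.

F_att = 3/2·(g−p) = 3/2·(15,-10) = (22.5000,-15.0000)
o1: d²=49 > ρ²=40 → inactive
o2: d²=26 ≤ ρ²=40; F_rep = 22·(1,-5)/26² = (0.0325,-0.1627)
o3: d²=37 ≤ ρ²=40; F_rep = 22·(-1,6)/37² = (-0.0161,0.0964)
F = F_att + ΣF_rep = (22.5165,-15.0663)
Δp = p'−p = (1.1258,-0.7533); α = Δx/Fx = (2604717/2313610) / (5209434/231361) = 1/20
check: Δy/Fy = (-6971509/9254440) / (-6971509/462722) = 1/20 ✓

α = 1/20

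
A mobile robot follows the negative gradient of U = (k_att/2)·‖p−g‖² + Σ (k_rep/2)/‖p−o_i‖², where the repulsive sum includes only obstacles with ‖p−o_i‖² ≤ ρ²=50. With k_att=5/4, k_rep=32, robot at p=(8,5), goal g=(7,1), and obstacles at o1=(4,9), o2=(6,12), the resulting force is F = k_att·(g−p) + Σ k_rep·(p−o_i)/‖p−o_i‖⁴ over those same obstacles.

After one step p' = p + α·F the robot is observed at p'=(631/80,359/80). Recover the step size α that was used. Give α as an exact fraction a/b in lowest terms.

F_att = 5/4·(g−p) = 5/4·(-1,-4) = (-1.2500,-5.0000)
o1: d²=32 ≤ ρ²=50; F_rep = 32·(4,-4)/32² = (0.1250,-0.1250)
o2: d²=53 > ρ²=50 → inactive
F = F_att + ΣF_rep = (-1.1250,-5.1250)
Δp = p'−p = (-0.1125,-0.5125); α = Δx/Fx = (-9/80) / (-9/8) = 1/10
check: Δy/Fy = (-41/80) / (-41/8) = 1/10 ✓

α = 1/10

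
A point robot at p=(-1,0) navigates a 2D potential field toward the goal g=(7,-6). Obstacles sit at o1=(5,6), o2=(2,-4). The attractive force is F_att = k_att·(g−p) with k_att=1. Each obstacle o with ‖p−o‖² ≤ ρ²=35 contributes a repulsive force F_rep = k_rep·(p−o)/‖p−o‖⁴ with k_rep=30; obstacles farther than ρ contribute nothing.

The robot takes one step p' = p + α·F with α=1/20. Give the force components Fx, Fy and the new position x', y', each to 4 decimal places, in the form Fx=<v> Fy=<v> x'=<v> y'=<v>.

F_att = 1·(g−p) = 1·(8,-6) = (8.0000,-6.0000)
o1: d²=72 > ρ²=35 → inactive
o2: d²=25 ≤ ρ²=35; F_rep = 30·(-3,4)/25² = (-0.1440,0.1920)
F = F_att + ΣF_rep = (7.8560,-5.8080)
p' = p + 1/20·F = (-0.6072,-0.2904)

Fx=7.8560 Fy=-5.8080 x'=-0.6072 y'=-0.2904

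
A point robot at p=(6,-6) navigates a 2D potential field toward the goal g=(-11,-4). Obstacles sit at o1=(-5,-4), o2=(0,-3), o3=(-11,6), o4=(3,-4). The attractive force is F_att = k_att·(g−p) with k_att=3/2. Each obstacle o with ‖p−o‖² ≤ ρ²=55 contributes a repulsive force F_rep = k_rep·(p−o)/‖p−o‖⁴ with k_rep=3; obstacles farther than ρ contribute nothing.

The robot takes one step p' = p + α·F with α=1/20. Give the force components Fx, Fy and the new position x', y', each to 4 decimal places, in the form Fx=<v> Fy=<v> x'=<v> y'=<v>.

F_att = 3/2·(g−p) = 3/2·(-17,2) = (-25.5000,3.0000)
o1: d²=125 > ρ²=55 → inactive
o2: d²=45 ≤ ρ²=55; F_rep = 3·(6,-3)/45² = (0.0089,-0.0044)
o3: d²=433 > ρ²=55 → inactive
o4: d²=13 ≤ ρ²=55; F_rep = 3·(3,-2)/13² = (0.0533,-0.0355)
F = F_att + ΣF_rep = (-25.4379,2.9601)
p' = p + 1/20·F = (4.7281,-5.8520)

Fx=-25.4379 Fy=2.9601 x'=4.7281 y'=-5.8520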